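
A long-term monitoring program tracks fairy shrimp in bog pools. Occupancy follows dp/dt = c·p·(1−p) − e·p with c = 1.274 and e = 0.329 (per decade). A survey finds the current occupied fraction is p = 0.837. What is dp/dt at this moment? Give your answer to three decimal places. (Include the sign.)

-0.102

Colonization term: c·p·(1−p) = 1.274×0.837×0.1630 = 0.17381.
Extinction term: e·p = 0.27537.
dp/dt = 0.17381 − 0.27537 = -0.10156.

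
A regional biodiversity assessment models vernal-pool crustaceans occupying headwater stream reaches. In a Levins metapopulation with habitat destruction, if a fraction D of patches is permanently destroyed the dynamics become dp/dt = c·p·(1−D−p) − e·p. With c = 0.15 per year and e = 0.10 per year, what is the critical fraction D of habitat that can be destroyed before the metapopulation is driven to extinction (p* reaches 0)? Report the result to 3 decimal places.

0.333

The nontrivial equilibrium is p* = (1−D) − e/c; extinction occurs when this hits zero.
So D_crit = 1 − e/c = 1 − 0.10/0.15 = 1 − 0.6667 = 0.3333.
Note this equals the original equilibrium occupancy — the Levins extinction-debt result.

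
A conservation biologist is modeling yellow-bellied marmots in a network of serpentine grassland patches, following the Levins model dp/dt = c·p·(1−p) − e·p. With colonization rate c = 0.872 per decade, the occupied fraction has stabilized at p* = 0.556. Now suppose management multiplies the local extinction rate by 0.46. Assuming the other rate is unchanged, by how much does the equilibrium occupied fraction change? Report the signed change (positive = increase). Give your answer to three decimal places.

Balance c(1−p*) = e gives e = 0.872×(1 − 0.55600) = 0.38717.
New p* = 1 − e/c = 1 − 0.17810/0.87200 = 0.79576.
Δp* = 0.79576 − 0.55600 = +0.23976.

0.240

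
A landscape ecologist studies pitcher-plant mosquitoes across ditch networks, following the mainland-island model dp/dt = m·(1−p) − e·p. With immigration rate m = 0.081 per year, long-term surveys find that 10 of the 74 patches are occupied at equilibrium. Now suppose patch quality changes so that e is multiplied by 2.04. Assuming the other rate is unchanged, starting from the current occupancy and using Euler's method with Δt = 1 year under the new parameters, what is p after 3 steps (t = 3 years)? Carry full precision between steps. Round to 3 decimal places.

0.071

Observed p* = 10/74 = 0.13514.
Balance m(1−p*) = e·p* gives e = m(1−p*)/p* = 0.081×0.86486/0.13514 = 0.51840.
Starting from p₀ = 0.13514; update p ← p + (dp/dt)·Δt with the new parameters.
step 1: Δp = -0.07286, p = 0.06228
step 2: Δp = +0.01009, p = 0.07237
step 3: Δp = -0.00140, p = 0.07097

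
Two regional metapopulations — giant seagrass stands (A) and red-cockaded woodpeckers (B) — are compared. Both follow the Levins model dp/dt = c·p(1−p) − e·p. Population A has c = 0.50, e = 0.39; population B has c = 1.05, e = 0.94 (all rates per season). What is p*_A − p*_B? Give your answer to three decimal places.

A: p*_A = 1 − 0.39/0.50 = 0.2200.
B: p*_B = 1 − 0.94/1.05 = 0.1048.
p*_A − p*_B = 0.2200 − 0.1048 = 0.1152.

0.115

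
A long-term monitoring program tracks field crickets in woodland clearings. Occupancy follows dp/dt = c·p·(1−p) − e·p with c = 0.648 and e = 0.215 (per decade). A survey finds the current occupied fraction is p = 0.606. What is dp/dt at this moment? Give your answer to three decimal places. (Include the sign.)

Colonization term: c·p·(1−p) = 0.648×0.606×0.3940 = 0.15472.
Extinction term: e·p = 0.13029.
dp/dt = 0.15472 − 0.13029 = 0.02443.

0.024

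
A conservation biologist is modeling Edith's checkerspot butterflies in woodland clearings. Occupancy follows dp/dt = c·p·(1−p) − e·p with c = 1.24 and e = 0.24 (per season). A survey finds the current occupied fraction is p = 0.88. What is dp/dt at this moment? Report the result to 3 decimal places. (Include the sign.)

Colonization term: c·p·(1−p) = 1.24×0.88×0.1200 = 0.13094.
Extinction term: e·p = 0.21120.
dp/dt = 0.13094 − 0.21120 = -0.08026.

-0.080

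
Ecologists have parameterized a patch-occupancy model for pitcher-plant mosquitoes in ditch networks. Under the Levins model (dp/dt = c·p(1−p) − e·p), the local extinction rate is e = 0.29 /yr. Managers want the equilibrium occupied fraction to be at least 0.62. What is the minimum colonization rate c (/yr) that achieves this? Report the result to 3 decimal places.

p* = 1 − e/c ≥ 0.62 requires e/c ≤ 0.3800, i.e. c ≥ e/0.3800.
c_min = 0.29/0.3800 = 0.7632.

0.763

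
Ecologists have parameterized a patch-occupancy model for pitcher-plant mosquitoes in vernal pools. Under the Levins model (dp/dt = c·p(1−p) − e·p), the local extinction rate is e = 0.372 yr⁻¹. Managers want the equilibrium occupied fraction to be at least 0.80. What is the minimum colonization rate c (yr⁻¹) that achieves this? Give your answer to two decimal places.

1.86

p* = 1 − e/c ≥ 0.80 requires e/c ≤ 0.2000, i.e. c ≥ e/0.2000.
c_min = 0.372/0.2000 = 1.8600.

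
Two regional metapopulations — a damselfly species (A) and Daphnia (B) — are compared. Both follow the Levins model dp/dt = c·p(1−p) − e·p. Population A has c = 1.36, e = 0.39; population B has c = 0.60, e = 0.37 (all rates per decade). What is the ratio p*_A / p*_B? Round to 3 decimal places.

A: p*_A = 1 − 0.39/1.36 = 0.7132.
B: p*_B = 1 − 0.37/0.60 = 0.3833.
p*_A / p*_B = 0.7132/0.3833 = 1.8606.

1.861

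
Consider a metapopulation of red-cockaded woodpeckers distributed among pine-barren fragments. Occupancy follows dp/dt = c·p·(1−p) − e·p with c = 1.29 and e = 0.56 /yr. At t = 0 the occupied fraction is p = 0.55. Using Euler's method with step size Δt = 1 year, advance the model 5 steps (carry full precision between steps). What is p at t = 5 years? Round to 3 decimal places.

0.566

Update rule: p ← p + [c·p·(1−p) − e·p]·Δt with Δt = 1.
step 1: Δp = +0.01127, p = 0.56127
step 2: Δp = +0.00334, p = 0.56462
step 3: Δp = +0.00093, p = 0.56555
step 4: Δp = +0.00025, p = 0.56580
step 5: Δp = +0.00007, p = 0.56587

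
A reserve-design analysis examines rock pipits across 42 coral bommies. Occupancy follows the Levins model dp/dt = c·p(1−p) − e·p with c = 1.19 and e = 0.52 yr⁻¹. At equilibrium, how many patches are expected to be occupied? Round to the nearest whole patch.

p* = 1 − e/c = 1 − 0.52/1.19 = 0.5630.
Expected occupied patches = N × p* = 42 × 0.5630 = 23.65 ≈ 24.

24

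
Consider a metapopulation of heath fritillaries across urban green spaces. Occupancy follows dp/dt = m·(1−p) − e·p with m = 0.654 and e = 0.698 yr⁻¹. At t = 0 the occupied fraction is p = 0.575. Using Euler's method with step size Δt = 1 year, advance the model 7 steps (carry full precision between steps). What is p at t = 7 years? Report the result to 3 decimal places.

Update rule: p ← p + [m·(1−p) − e·p]·Δt with Δt = 1.
step 1: Δp = -0.12340, p = 0.45160
step 2: Δp = +0.04344, p = 0.49504
step 3: Δp = -0.01529, p = 0.47975
step 4: Δp = +0.00538, p = 0.48513
step 5: Δp = -0.00189, p = 0.48323
step 6: Δp = +0.00067, p = 0.48390
step 7: Δp = -0.00023, p = 0.48367

0.484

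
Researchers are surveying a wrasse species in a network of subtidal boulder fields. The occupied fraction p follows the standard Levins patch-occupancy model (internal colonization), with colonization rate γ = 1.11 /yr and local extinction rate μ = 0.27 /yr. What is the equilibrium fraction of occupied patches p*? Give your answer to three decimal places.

At equilibrium, colonization balances extinction: γ·p*·(1−p*) = μ·p*.
So p* = 1 − μ/γ = 1 − 0.27/1.11 = 1 − 0.2432 = 0.7568.

0.757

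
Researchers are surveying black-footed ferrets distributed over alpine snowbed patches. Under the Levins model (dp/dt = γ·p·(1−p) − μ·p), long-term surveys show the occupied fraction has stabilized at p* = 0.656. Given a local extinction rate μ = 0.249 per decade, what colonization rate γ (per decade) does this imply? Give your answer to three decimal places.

0.724

At equilibrium γ(1−p*) = μ, so γ = μ/(1−p*).
γ = 0.249/(1 − 0.656) = 0.249/0.3440 = 0.7238.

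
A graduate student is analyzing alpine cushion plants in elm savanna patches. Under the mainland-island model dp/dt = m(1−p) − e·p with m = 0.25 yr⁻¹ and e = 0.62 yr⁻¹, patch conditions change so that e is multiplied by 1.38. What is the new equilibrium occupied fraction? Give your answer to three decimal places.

Before: p* = 0.25/(0.25+0.62) = 0.2874.
After: m = 0.25, e = 0.8556; p* = 0.25/1.1056 = 0.2261.

0.226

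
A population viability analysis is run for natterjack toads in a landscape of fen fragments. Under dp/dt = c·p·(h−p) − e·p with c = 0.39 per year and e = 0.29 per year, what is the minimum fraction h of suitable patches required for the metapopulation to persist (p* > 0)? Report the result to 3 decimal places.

0.744

p* = h − e/c is positive only when h > e/c.
h_min = e/c = 0.29/0.39 = 0.7436.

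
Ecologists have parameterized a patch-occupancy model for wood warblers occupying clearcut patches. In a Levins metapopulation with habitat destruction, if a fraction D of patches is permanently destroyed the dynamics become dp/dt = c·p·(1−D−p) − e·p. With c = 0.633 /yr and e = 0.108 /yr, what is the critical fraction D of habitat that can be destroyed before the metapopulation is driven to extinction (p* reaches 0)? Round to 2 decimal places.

The nontrivial equilibrium is p* = (1−D) − e/c; extinction occurs when this hits zero.
So D_crit = 1 − e/c = 1 − 0.108/0.633 = 1 − 0.1706 = 0.8294.
This equals the undisturbed p*, a classic result of Lande's extension.

0.83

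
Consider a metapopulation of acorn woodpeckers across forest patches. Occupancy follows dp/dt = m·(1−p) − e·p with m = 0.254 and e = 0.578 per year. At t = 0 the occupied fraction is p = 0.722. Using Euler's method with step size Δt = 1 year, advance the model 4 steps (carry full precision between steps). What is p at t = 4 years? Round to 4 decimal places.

Update rule: p ← p + [m·(1−p) − e·p]·Δt with Δt = 1.
p: 0.72200 → 0.37530  (Δp = -0.34670)
p: 0.37530 → 0.31705  (Δp = -0.05825)
p: 0.31705 → 0.30726  (Δp = -0.00979)
p: 0.30726 → 0.30562  (Δp = -0.00164)

0.3056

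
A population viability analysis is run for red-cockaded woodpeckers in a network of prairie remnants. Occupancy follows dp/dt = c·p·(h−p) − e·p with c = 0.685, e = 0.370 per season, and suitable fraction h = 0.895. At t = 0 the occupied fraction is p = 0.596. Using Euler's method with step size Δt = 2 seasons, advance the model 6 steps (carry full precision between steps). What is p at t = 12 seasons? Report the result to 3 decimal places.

Update rule: p ← p + [c·p·(h−p) − e·p]·Δt with Δt = 2.
p: 0.59600 → 0.39910  (Δp = -0.19690)
p: 0.39910 → 0.37491  (Δp = -0.02419)
p: 0.37491 → 0.36461  (Δp = -0.01030)
p: 0.36461 → 0.35974  (Δp = -0.00487)
p: 0.35974 → 0.35733  (Δp = -0.00241)
p: 0.35733 → 0.35612  (Δp = -0.00121)

0.356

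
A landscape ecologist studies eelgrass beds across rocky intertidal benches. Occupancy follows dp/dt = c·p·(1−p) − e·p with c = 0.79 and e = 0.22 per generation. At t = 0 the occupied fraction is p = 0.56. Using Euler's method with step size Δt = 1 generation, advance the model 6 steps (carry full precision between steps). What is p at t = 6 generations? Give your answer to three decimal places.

0.720

Update rule: p ← p + [c·p·(1−p) − e·p]·Δt with Δt = 1.
t = 1: p = 0.56000 + (+0.07146) = 0.63146
t = 2: p = 0.63146 + (+0.04493) = 0.67638
t = 3: p = 0.67638 + (+0.02412) = 0.70050
t = 4: p = 0.70050 + (+0.01163) = 0.71213
t = 5: p = 0.71213 + (+0.00528) = 0.71741
t = 6: p = 0.71741 + (+0.00233) = 0.71974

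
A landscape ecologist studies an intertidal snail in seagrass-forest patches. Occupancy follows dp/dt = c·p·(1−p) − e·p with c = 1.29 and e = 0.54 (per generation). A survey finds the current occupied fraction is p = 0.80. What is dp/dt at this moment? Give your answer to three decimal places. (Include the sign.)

Colonization term: c·p·(1−p) = 1.29×0.80×0.2000 = 0.20640.
Extinction term: e·p = 0.43200.
dp/dt = 0.20640 − 0.43200 = -0.22560.

-0.226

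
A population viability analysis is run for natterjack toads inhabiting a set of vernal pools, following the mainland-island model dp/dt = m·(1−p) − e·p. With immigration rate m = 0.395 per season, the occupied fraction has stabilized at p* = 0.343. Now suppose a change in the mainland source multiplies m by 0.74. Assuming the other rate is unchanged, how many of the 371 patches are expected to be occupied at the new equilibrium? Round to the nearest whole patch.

103

Balance m(1−p*) = e·p* gives e = m(1−p*)/p* = 0.395×0.65700/0.34300 = 0.75660.
New p* = m/(m+e) = 0.29230/(0.29230+0.75660) = 0.27867.
Expected occupied = 371 × 0.27867 = 103.39 ≈ 103.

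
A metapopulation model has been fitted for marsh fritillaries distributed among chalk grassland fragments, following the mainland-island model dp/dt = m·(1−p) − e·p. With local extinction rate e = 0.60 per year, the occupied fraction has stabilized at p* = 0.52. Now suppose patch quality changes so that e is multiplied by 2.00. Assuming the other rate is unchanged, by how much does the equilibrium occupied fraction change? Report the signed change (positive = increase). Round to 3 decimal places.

-0.169

Balance m(1−p*) = e·p* gives m = e·p*/(1−p*) = 0.60×0.52000/0.48000 = 0.65000.
New p* = m/(m+e) = 0.65000/(0.65000+1.20000) = 0.35135.
Δp* = 0.35135 − 0.52000 = -0.16865.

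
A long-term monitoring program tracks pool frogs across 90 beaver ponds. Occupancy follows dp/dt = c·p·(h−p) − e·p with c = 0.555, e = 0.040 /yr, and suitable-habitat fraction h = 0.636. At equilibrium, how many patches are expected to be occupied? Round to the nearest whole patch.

p* = h − e/c = 0.636 − 0.0721 = 0.5639.
Expected occupied patches = N × p* = 90 × 0.5639 = 50.75 ≈ 51.

51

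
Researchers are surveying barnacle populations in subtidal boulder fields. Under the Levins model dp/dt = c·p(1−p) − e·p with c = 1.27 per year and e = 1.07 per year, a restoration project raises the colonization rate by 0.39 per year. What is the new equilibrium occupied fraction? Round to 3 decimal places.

Before: p* = 1 − 1.07/1.27 = 0.1575.
After the change, c = 1.66, e = 1.07, so p* = 1 − 1.07/1.66 = 0.3554.

0.355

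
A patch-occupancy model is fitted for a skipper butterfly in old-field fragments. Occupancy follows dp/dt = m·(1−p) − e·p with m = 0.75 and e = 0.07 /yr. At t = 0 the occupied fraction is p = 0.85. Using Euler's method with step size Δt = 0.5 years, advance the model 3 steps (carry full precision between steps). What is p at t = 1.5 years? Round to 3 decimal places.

Update rule: p ← p + [m·(1−p) − e·p]·Δt with Δt = 0.5.
p: 0.85000 → 0.87650  (Δp = +0.02650)
p: 0.87650 → 0.89214  (Δp = +0.01564)
p: 0.89214 → 0.90136  (Δp = +0.00922)

0.901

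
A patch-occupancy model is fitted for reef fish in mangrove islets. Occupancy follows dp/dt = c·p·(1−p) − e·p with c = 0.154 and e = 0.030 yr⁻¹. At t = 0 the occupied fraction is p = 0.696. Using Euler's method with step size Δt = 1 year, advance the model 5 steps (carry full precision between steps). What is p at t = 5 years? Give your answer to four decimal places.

0.7444

Update rule: p ← p + [c·p·(1−p) − e·p]·Δt with Δt = 1.
p: 0.69600 → 0.70770  (Δp = +0.01170)
p: 0.70770 → 0.71833  (Δp = +0.01063)
p: 0.71833 → 0.72794  (Δp = +0.00961)
p: 0.72794 → 0.73660  (Δp = +0.00866)
p: 0.73660 → 0.74438  (Δp = +0.00778)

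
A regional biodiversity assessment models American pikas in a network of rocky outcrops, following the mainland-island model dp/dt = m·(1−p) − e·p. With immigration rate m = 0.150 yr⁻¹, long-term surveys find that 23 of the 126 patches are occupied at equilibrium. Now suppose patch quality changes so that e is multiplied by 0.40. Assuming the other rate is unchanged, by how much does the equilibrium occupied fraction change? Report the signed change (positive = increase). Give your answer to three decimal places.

0.176

Observed p* = 23/126 = 0.18254.
Balance m(1−p*) = e·p* gives e = m(1−p*)/p* = 0.150×0.81746/0.18254 = 0.67174.
New p* = m/(m+e) = 0.15000/(0.15000+0.26870) = 0.35825.
Δp* = 0.35825 − 0.18254 = +0.17571.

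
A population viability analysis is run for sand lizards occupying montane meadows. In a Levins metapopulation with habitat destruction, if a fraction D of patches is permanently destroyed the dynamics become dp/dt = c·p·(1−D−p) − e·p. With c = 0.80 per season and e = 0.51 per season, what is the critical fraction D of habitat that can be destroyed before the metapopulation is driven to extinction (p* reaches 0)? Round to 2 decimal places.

The nontrivial equilibrium is p* = (1−D) − e/c; extinction occurs when this hits zero.
So D_crit = 1 − e/c = 1 − 0.51/0.80 = 1 − 0.6375 = 0.3625.
This equals the undisturbed p*, a classic result of Lande's extension.

0.36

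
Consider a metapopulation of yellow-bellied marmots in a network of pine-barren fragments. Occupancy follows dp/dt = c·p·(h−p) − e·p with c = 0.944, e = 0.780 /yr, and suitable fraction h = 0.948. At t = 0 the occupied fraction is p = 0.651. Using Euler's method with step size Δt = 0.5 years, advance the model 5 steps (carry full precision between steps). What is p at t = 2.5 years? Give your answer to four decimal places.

Update rule: p ← p + [c·p·(h−p) − e·p]·Δt with Δt = 0.5.
step 1: Δp = -0.16263, p = 0.48837
step 2: Δp = -0.08451, p = 0.40386
step 3: Δp = -0.05378, p = 0.35008
step 4: Δp = -0.03773, p = 0.31235
step 5: Δp = -0.02810, p = 0.28424

0.2842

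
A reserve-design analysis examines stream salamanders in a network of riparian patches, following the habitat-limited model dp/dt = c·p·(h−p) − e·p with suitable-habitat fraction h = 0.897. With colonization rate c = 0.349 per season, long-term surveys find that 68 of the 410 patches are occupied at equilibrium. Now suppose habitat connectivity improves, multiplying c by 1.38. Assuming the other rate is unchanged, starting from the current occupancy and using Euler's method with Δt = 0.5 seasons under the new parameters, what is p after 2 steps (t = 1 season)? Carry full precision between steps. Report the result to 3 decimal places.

Observed p* = 68/410 = 0.16585.
Balance c(h−p*) = e gives e = 0.349×(0.897 − 0.16585) = 0.25517.
Starting from p₀ = 0.16585; update p ← p + (dp/dt)·Δt with the new parameters.
  1  |  dp/dt·Δt = +0.008041  |  p_1 = 0.173895
  2  |  dp/dt·Δt = +0.008094  |  p_2 = 0.181989

0.182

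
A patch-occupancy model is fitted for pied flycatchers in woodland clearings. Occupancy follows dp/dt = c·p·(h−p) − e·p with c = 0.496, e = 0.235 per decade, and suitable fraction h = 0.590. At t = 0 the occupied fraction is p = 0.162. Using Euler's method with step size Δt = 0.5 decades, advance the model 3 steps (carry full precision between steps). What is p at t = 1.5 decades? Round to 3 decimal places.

0.157

Update rule: p ← p + [c·p·(h−p) − e·p]·Δt with Δt = 0.5.
  1  |  dp/dt·Δt = -0.001840  |  p_1 = 0.160160
  2  |  dp/dt·Δt = -0.001746  |  p_2 = 0.158415
  3  |  dp/dt·Δt = -0.001658  |  p_3 = 0.156757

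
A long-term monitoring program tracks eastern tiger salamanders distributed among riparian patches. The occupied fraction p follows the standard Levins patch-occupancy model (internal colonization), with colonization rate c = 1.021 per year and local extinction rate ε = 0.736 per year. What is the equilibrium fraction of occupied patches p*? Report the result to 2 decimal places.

0.28

Setting dp/dt = 0 and dividing through by p* gives c·(1−p*) = ε.
So p* = 1 − ε/c = 1 − 0.736/1.021 = 1 − 0.7209 = 0.2791.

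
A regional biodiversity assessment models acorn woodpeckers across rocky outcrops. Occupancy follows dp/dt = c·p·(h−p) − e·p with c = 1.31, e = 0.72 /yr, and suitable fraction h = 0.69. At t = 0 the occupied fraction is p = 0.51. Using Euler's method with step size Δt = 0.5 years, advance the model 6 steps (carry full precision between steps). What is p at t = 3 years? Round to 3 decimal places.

0.223

Update rule: p ← p + [c·p·(h−p) − e·p]·Δt with Δt = 0.5.
t = 0.5: p = 0.51000 + (-0.12347) = 0.38653
t = 1: p = 0.38653 + (-0.06232) = 0.32421
t = 1.5: p = 0.32421 + (-0.03904) = 0.28517
t = 2: p = 0.28517 + (-0.02705) = 0.25813
t = 2.5: p = 0.25813 + (-0.01991) = 0.23822
t = 3: p = 0.23822 + (-0.01527) = 0.22295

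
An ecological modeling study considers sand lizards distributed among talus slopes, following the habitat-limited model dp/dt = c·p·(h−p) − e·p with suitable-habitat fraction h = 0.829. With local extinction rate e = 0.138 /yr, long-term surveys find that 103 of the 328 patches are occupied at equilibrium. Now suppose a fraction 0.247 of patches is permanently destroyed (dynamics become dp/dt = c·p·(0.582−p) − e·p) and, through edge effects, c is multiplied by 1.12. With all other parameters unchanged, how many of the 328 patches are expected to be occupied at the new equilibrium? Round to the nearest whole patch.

Observed p* = 103/328 = 0.31402.
Balance c(h−p*) = e gives c = e/(0.829 − 0.31402) = 0.138/0.51498 = 0.26797.
New p* = 0.582 − e/c = 0.582 − 0.13800/0.30013 = 0.12220.
Expected occupied = 328 × 0.12220 = 40.08 ≈ 40.

40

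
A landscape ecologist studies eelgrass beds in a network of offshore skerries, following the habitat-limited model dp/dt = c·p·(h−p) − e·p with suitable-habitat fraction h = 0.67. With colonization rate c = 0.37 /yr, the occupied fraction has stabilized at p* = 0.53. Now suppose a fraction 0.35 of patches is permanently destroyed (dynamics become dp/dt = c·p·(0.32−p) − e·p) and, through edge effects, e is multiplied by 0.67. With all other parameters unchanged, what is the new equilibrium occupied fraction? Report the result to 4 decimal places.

0.2262

Balance c(h−p*) = e gives e = 0.37×(0.67 − 0.53000) = 0.05180.
New p* = 0.32 − e/c = 0.32 − 0.03471/0.37000 = 0.22619.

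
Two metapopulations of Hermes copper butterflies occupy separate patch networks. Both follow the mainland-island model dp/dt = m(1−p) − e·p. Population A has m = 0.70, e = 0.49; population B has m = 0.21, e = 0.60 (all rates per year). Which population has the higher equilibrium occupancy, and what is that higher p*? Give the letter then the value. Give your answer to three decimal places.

A: p*_A = m/(m+e) = 0.70/1.1900 = 0.5882.
B: p*_B = 0.21/0.8100 = 0.2593.
A is higher at 0.5882.

A, 0.588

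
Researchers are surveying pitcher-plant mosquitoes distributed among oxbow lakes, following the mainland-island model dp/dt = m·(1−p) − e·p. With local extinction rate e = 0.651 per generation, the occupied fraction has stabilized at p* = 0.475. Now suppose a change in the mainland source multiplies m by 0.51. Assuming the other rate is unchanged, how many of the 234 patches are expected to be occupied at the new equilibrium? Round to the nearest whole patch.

74

Balance m(1−p*) = e·p* gives m = e·p*/(1−p*) = 0.651×0.47500/0.52500 = 0.58900.
New p* = m/(m+e) = 0.30039/(0.30039+0.65100) = 0.31574.
Expected occupied = 234 × 0.31574 = 73.88 ≈ 74.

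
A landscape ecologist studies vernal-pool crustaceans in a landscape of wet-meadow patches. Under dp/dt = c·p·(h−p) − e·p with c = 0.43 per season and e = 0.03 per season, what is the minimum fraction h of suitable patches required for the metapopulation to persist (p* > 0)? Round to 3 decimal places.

0.070

p* = h − e/c is positive only when h > e/c.
h_min = e/c = 0.03/0.43 = 0.0698.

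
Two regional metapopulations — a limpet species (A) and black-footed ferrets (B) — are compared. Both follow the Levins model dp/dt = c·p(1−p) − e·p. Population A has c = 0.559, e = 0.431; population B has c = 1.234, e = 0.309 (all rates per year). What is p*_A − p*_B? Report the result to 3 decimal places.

-0.521

A: p*_A = 1 − 0.431/0.559 = 0.2290.
B: p*_B = 1 − 0.309/1.234 = 0.7496.
p*_A − p*_B = 0.2290 − 0.7496 = -0.5206.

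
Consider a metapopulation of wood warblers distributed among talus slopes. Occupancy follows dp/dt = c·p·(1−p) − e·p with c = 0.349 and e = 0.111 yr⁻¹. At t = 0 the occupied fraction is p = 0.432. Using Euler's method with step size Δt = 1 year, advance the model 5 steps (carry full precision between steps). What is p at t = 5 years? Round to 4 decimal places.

0.5864

Update rule: p ← p + [c·p·(1−p) − e·p]·Δt with Δt = 1.
  1  |  dp/dt·Δt = +0.037684  |  p_1 = 0.469684
  2  |  dp/dt·Δt = +0.034794  |  p_2 = 0.504479
  3  |  dp/dt·Δt = +0.031246  |  p_3 = 0.535724
  4  |  dp/dt·Δt = +0.027339  |  p_4 = 0.563064
  5  |  dp/dt·Δt = +0.023362  |  p_5 = 0.586426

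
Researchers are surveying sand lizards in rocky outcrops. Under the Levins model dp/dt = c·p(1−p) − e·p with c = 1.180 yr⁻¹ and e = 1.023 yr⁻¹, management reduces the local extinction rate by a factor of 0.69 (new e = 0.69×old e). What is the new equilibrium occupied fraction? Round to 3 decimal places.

0.402

Before: p* = 1 − 1.023/1.180 = 0.1331.
After the change, c = 1.18, e = 0.70587, so p* = 1 − 0.70587/1.18 = 0.4018.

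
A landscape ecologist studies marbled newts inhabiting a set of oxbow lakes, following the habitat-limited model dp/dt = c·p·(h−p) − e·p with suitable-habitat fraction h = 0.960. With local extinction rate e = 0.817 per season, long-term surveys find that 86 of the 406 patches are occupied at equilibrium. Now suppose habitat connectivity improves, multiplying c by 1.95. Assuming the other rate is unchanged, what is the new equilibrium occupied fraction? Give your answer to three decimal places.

Observed p* = 86/406 = 0.21182.
Balance c(h−p*) = e gives c = e/(0.96 − 0.21182) = 0.817/0.74818 = 1.09198.
New p* = 0.96 − e/c = 0.96 − 0.81700/2.12936 = 0.57632.

0.576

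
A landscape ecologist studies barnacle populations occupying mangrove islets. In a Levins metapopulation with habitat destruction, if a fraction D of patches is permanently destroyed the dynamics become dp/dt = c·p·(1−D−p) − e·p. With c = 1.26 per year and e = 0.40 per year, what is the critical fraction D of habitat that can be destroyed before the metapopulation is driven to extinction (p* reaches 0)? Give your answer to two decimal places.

0.68

The nontrivial equilibrium is p* = (1−D) − e/c; extinction occurs when this hits zero.
So D_crit = 1 − e/c = 1 − 0.40/1.26 = 1 − 0.3175 = 0.6825.
Note this equals the original equilibrium occupancy — the Levins extinction-debt result.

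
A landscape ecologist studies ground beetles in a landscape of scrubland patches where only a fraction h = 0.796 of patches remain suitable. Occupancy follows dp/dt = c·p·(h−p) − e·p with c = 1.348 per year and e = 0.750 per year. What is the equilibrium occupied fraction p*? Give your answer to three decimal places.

Setting dp/dt = 0 and dividing by p* gives c·(h−p*) = e.
So p* = h − e/c = 0.796 − 0.750/1.348 = 0.796 − 0.5564 = 0.2396.

0.240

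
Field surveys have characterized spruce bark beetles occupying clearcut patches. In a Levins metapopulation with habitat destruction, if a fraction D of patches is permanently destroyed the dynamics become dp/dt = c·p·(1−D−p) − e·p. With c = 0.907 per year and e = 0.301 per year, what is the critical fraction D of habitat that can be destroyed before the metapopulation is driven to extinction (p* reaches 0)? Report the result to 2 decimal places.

0.67

The nontrivial equilibrium is p* = (1−D) − e/c; extinction occurs when this hits zero.
So D_crit = 1 − e/c = 1 − 0.301/0.907 = 1 − 0.3319 = 0.6681.
This equals the undisturbed p*, a classic result of Lande's extension.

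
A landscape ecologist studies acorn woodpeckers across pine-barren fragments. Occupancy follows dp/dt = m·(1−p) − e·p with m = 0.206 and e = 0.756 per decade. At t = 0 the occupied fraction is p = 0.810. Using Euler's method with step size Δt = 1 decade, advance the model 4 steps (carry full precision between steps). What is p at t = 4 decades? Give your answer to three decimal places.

0.214

Update rule: p ← p + [m·(1−p) − e·p]·Δt with Δt = 1.
t = 1: p = 0.81000 + (-0.57322) = 0.23678
t = 2: p = 0.23678 + (-0.02178) = 0.21500
t = 3: p = 0.21500 + (-0.00083) = 0.21417
t = 4: p = 0.21417 + (-0.00003) = 0.21414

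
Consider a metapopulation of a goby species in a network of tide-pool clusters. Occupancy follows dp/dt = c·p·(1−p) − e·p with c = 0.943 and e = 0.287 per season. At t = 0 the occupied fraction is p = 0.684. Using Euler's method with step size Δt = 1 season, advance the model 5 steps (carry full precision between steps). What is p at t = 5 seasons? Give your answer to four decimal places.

0.6956

Update rule: p ← p + [c·p·(1−p) − e·p]·Δt with Δt = 1.
step 1: Δp = +0.00752, p = 0.69152
step 2: Δp = +0.00270, p = 0.69421
step 3: Δp = +0.00094, p = 0.69516
step 4: Δp = +0.00033, p = 0.69548
step 5: Δp = +0.00011, p = 0.69559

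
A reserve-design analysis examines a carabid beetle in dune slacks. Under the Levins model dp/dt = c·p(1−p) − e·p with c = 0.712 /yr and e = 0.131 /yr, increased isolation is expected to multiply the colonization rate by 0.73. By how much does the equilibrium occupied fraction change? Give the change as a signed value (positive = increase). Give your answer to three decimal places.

Before: p* = 1 − 0.131/0.712 = 0.8160.
After the change, c = 0.51976, e = 0.131, so p* = 1 − 0.131/0.51976 = 0.7480.
Δp* = 0.7480 − 0.8160 = -0.0681.

-0.068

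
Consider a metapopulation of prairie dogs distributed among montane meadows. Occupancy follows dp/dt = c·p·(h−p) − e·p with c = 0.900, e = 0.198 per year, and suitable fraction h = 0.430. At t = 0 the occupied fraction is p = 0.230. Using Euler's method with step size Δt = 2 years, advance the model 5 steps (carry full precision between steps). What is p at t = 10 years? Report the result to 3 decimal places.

0.212

Update rule: p ← p + [c·p·(h−p) − e·p]·Δt with Δt = 2.
t = 2: p = 0.23000 + (-0.00828) = 0.22172
t = 4: p = 0.22172 + (-0.00468) = 0.21704
t = 6: p = 0.21704 + (-0.00275) = 0.21429
t = 8: p = 0.21429 + (-0.00166) = 0.21264
t = 10: p = 0.21264 + (-0.00101) = 0.21163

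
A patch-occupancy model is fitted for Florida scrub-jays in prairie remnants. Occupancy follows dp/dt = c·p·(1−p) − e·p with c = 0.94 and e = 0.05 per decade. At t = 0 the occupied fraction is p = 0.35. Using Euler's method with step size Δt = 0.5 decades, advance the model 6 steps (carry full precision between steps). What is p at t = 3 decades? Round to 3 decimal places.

0.866

Update rule: p ← p + [c·p·(1−p) − e·p]·Δt with Δt = 0.5.
  1  |  dp/dt·Δt = +0.098175  |  p_1 = 0.448175
  2  |  dp/dt·Δt = +0.105033  |  p_2 = 0.553208
  3  |  dp/dt·Δt = +0.102339  |  p_3 = 0.655547
  4  |  dp/dt·Δt = +0.089740  |  p_4 = 0.745287
  5  |  dp/dt·Δt = +0.070590  |  p_5 = 0.815877
  6  |  dp/dt·Δt = +0.050207  |  p_6 = 0.866084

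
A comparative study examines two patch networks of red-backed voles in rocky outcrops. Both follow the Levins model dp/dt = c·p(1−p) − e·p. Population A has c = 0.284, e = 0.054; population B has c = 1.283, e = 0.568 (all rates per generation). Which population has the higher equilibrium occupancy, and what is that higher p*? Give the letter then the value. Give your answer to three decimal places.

A, 0.810

A: p*_A = 1 − 0.054/0.284 = 0.8099.
B: p*_B = 1 − 0.568/1.283 = 0.5573.
A is higher at 0.8099.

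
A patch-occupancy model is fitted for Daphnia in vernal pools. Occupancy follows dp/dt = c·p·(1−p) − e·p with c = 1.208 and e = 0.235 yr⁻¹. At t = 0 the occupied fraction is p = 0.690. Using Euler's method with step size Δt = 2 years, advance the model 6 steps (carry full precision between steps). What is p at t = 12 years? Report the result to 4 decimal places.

Update rule: p ← p + [c·p·(1−p) − e·p]·Δt with Δt = 2.
step 1: Δp = +0.19248, p = 0.88248
step 2: Δp = -0.16421, p = 0.71827
step 3: Δp = +0.15131, p = 0.86958
step 4: Δp = -0.13470, p = 0.73488
step 5: Δp = +0.12532, p = 0.86020
step 6: Δp = -0.11376, p = 0.74644

0.7464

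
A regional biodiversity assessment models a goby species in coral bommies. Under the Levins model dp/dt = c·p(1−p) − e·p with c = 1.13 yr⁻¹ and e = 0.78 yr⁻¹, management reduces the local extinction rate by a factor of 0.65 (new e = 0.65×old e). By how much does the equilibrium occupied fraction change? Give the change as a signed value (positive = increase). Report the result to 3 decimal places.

0.242

Before: p* = 1 − 0.78/1.13 = 0.3097.
After the change, c = 1.13, e = 0.507, so p* = 1 − 0.507/1.13 = 0.5513.
Δp* = 0.5513 − 0.3097 = +0.2416.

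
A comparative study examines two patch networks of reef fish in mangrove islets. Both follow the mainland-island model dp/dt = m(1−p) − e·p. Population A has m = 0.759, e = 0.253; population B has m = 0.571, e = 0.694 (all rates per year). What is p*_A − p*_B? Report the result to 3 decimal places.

A: p*_A = m/(m+e) = 0.759/1.0120 = 0.7500.
B: p*_B = 0.571/1.2650 = 0.4514.
p*_A − p*_B = 0.7500 − 0.4514 = 0.2986.

0.299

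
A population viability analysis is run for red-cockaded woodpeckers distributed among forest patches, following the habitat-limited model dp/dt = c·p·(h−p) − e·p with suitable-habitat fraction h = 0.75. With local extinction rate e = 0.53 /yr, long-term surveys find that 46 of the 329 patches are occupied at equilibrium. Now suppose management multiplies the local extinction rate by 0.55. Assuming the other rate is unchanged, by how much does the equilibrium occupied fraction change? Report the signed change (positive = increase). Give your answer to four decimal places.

Observed p* = 46/329 = 0.13982.
Balance c(h−p*) = e gives c = e/(0.75 − 0.13982) = 0.53/0.61018 = 0.86860.
New p* = 0.75 − e/c = 0.75 − 0.29150/0.86860 = 0.41440.
Δp* = 0.41440 − 0.13982 = +0.27458.

0.2746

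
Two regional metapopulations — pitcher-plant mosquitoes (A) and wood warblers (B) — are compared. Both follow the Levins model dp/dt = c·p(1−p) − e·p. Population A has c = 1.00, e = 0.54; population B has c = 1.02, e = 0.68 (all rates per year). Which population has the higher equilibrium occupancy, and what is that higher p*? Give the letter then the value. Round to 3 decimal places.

A: p*_A = 1 − 0.54/1.00 = 0.4600.
B: p*_B = 1 − 0.68/1.02 = 0.3333.
A is higher at 0.4600.

A, 0.460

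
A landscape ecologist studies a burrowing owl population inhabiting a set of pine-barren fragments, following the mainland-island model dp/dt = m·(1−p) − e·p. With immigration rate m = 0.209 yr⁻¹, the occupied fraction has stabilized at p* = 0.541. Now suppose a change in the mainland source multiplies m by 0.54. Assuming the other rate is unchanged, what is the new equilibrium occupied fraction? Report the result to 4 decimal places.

Balance m(1−p*) = e·p* gives e = m(1−p*)/p* = 0.209×0.45900/0.54100 = 0.17732.
New p* = m/(m+e) = 0.11286/(0.11286+0.17732) = 0.38893.

0.3889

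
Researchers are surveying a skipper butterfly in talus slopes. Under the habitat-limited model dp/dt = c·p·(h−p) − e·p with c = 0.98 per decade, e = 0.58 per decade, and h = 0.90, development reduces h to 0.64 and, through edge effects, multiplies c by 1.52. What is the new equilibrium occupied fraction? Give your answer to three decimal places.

Before: p* = h − e/c = 0.90 − 0.58/0.98 = 0.90 − 0.5918 = 0.3082.
After: c = 1.4896, e = 0.58, h = 0.64; p* = 0.64 − 0.58/1.4896 = 0.2506.

0.251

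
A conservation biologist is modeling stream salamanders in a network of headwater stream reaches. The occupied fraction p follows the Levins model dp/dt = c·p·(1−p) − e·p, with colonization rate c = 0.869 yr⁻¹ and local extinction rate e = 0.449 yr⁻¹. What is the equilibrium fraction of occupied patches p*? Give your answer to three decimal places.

0.483

At equilibrium, colonization balances extinction: c·p*·(1−p*) = e·p*.
So p* = 1 − e/c = 1 − 0.449/0.869 = 1 − 0.5167 = 0.4833.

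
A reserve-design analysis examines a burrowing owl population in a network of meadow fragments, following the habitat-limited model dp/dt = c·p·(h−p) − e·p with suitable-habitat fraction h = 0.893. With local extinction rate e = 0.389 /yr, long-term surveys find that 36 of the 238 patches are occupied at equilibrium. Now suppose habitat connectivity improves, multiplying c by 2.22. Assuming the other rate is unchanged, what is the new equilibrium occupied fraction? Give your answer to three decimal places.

0.559

Observed p* = 36/238 = 0.15126.
Balance c(h−p*) = e gives c = e/(0.893 − 0.15126) = 0.389/0.74174 = 0.52444.
New p* = 0.893 − e/c = 0.893 − 0.38900/1.16426 = 0.55888.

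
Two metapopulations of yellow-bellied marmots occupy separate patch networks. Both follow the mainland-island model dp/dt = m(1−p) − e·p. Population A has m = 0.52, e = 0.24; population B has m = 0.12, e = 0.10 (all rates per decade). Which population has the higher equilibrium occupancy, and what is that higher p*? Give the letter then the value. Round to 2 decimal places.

A, 0.68

A: p*_A = m/(m+e) = 0.52/0.7600 = 0.6842.
B: p*_B = 0.12/0.2200 = 0.5455.
A is higher at 0.6842.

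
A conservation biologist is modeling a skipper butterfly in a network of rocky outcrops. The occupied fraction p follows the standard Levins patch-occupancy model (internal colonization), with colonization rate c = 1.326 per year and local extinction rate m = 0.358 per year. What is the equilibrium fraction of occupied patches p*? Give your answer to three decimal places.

At equilibrium, colonization balances extinction: c·p*·(1−p*) = m·p*.
So p* = 1 − m/c = 1 − 0.358/1.326 = 1 − 0.2700 = 0.7300.

0.730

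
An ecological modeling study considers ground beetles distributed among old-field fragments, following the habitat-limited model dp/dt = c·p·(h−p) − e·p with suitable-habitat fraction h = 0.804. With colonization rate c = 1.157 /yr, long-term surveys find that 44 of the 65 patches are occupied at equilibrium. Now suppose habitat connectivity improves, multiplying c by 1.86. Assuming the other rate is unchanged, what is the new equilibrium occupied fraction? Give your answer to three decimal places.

Observed p* = 44/65 = 0.67692.
Balance c(h−p*) = e gives e = 1.157×(0.804 − 0.67692) = 0.14703.
New p* = 0.804 − e/c = 0.804 − 0.14703/2.15202 = 0.73568.

0.736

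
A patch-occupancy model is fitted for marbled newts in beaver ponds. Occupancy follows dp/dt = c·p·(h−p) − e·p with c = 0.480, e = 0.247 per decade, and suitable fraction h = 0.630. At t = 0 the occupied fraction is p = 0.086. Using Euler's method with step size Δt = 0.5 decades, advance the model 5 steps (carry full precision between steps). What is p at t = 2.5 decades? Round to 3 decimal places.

0.089

Update rule: p ← p + [c·p·(h−p) − e·p]·Δt with Δt = 0.5.
step 1: Δp = +0.00061, p = 0.08661
step 2: Δp = +0.00060, p = 0.08721
step 3: Δp = +0.00059, p = 0.08780
step 4: Δp = +0.00058, p = 0.08838
step 5: Δp = +0.00057, p = 0.08895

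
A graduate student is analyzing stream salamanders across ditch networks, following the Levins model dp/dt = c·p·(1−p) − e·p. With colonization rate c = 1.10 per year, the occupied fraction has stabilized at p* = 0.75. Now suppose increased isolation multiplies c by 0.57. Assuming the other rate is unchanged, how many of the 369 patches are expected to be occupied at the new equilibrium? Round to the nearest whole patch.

Balance c(1−p*) = e gives e = 1.10×(1 − 0.75000) = 0.27500.
New p* = 1 − e/c = 1 − 0.27500/0.62700 = 0.56140.
Expected occupied = 369 × 0.56140 = 207.16 ≈ 207.

207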